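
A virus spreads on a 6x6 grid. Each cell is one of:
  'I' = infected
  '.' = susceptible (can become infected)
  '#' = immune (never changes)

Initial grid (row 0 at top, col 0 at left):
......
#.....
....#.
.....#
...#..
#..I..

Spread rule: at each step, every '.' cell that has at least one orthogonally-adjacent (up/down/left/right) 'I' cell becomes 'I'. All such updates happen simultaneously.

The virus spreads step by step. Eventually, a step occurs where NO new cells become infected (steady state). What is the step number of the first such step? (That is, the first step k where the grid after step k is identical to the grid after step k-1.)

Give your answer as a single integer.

Step 0 (initial): 1 infected
Step 1: +2 new -> 3 infected
Step 2: +4 new -> 7 infected
Step 3: +4 new -> 11 infected
Step 4: +4 new -> 15 infected
Step 5: +4 new -> 19 infected
Step 6: +4 new -> 23 infected
Step 7: +3 new -> 26 infected
Step 8: +3 new -> 29 infected
Step 9: +2 new -> 31 infected
Step 10: +0 new -> 31 infected

Answer: 10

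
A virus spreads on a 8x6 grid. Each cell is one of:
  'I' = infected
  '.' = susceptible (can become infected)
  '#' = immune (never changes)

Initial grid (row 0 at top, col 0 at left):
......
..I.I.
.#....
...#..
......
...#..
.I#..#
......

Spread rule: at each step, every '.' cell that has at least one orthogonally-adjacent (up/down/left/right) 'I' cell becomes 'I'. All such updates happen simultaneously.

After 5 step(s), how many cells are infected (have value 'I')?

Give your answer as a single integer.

Answer: 43

Derivation:
Step 0 (initial): 3 infected
Step 1: +10 new -> 13 infected
Step 2: +13 new -> 26 infected
Step 3: +8 new -> 34 infected
Step 4: +6 new -> 40 infected
Step 5: +3 new -> 43 infected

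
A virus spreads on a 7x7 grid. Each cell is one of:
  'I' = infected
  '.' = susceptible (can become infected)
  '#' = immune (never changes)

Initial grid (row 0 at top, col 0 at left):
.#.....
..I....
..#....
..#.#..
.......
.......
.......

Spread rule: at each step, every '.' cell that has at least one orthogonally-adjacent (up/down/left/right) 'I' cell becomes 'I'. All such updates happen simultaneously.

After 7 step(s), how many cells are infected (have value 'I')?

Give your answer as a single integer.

Step 0 (initial): 1 infected
Step 1: +3 new -> 4 infected
Step 2: +5 new -> 9 infected
Step 3: +7 new -> 16 infected
Step 4: +6 new -> 22 infected
Step 5: +8 new -> 30 infected
Step 6: +7 new -> 37 infected
Step 7: +5 new -> 42 infected

Answer: 42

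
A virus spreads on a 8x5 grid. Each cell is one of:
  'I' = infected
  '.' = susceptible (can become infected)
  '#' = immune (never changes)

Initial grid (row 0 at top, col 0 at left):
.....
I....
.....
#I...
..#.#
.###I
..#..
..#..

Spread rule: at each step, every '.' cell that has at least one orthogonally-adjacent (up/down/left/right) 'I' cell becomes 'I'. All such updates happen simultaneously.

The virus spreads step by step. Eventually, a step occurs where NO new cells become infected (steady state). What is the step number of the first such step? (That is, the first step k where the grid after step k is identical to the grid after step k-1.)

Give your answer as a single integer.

Answer: 7

Derivation:
Step 0 (initial): 3 infected
Step 1: +7 new -> 10 infected
Step 2: +7 new -> 17 infected
Step 3: +7 new -> 24 infected
Step 4: +4 new -> 28 infected
Step 5: +3 new -> 31 infected
Step 6: +1 new -> 32 infected
Step 7: +0 new -> 32 infected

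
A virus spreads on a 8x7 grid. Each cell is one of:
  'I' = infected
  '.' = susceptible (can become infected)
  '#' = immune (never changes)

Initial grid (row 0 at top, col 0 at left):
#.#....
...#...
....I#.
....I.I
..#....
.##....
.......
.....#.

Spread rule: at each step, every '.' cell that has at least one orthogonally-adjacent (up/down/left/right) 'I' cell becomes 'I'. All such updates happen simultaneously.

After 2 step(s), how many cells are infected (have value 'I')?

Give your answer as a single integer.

Answer: 19

Derivation:
Step 0 (initial): 3 infected
Step 1: +7 new -> 10 infected
Step 2: +9 new -> 19 infected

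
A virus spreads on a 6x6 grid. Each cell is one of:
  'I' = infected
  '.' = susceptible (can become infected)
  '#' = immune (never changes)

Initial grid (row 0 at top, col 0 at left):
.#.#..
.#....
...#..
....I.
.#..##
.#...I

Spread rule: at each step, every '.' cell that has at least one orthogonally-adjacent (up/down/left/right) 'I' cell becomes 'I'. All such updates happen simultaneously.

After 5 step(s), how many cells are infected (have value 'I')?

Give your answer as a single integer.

Answer: 25

Derivation:
Step 0 (initial): 2 infected
Step 1: +4 new -> 6 infected
Step 2: +5 new -> 11 infected
Step 3: +7 new -> 18 infected
Step 4: +4 new -> 22 infected
Step 5: +3 new -> 25 infected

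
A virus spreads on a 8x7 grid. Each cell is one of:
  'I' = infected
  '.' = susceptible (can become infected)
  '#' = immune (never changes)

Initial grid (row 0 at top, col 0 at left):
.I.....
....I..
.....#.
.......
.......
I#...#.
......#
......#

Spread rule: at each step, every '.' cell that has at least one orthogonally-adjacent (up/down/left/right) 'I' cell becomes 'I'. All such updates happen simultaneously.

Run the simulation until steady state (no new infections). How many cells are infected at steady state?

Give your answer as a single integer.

Step 0 (initial): 3 infected
Step 1: +9 new -> 12 infected
Step 2: +12 new -> 24 infected
Step 3: +11 new -> 35 infected
Step 4: +8 new -> 43 infected
Step 5: +4 new -> 47 infected
Step 6: +3 new -> 50 infected
Step 7: +1 new -> 51 infected
Step 8: +0 new -> 51 infected

Answer: 51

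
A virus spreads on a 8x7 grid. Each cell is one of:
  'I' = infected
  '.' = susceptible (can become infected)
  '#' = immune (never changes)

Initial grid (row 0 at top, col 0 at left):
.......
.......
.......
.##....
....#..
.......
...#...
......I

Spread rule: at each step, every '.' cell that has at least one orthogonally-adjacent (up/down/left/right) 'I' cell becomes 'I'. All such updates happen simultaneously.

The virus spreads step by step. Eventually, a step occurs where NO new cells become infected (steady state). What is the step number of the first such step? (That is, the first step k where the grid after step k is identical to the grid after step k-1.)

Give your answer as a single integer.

Step 0 (initial): 1 infected
Step 1: +2 new -> 3 infected
Step 2: +3 new -> 6 infected
Step 3: +4 new -> 10 infected
Step 4: +4 new -> 14 infected
Step 5: +5 new -> 19 infected
Step 6: +7 new -> 26 infected
Step 7: +7 new -> 33 infected
Step 8: +5 new -> 38 infected
Step 9: +4 new -> 42 infected
Step 10: +4 new -> 46 infected
Step 11: +3 new -> 49 infected
Step 12: +2 new -> 51 infected
Step 13: +1 new -> 52 infected
Step 14: +0 new -> 52 infected

Answer: 14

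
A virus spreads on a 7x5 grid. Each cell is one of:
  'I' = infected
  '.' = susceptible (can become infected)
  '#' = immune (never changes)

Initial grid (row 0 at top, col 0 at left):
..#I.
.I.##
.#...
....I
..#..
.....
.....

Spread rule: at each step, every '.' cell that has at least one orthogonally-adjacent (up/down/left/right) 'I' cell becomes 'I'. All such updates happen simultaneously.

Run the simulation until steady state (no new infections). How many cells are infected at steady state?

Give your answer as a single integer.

Answer: 30

Derivation:
Step 0 (initial): 3 infected
Step 1: +7 new -> 10 infected
Step 2: +7 new -> 17 infected
Step 3: +4 new -> 21 infected
Step 4: +4 new -> 25 infected
Step 5: +3 new -> 28 infected
Step 6: +2 new -> 30 infected
Step 7: +0 new -> 30 infected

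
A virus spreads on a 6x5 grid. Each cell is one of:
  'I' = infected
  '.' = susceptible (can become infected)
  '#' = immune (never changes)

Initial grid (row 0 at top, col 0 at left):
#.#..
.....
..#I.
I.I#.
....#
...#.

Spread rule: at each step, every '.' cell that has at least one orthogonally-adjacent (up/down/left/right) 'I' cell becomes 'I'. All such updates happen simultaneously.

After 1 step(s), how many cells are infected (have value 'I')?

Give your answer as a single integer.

Step 0 (initial): 3 infected
Step 1: +6 new -> 9 infected

Answer: 9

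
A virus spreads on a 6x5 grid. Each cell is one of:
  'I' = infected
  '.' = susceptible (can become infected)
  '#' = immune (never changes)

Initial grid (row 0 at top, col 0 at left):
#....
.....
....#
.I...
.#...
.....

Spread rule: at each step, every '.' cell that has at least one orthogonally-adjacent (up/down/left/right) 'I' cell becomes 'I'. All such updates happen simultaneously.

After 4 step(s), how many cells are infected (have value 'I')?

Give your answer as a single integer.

Step 0 (initial): 1 infected
Step 1: +3 new -> 4 infected
Step 2: +6 new -> 10 infected
Step 3: +8 new -> 18 infected
Step 4: +5 new -> 23 infected

Answer: 23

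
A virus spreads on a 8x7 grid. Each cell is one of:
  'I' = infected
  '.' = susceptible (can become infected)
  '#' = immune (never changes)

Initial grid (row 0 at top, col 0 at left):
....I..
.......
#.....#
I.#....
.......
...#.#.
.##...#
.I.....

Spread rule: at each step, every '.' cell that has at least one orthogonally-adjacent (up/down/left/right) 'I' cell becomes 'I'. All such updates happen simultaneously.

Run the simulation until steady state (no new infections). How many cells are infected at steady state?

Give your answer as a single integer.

Answer: 48

Derivation:
Step 0 (initial): 3 infected
Step 1: +7 new -> 10 infected
Step 2: +10 new -> 20 infected
Step 3: +12 new -> 32 infected
Step 4: +9 new -> 41 infected
Step 5: +5 new -> 46 infected
Step 6: +1 new -> 47 infected
Step 7: +1 new -> 48 infected
Step 8: +0 new -> 48 infected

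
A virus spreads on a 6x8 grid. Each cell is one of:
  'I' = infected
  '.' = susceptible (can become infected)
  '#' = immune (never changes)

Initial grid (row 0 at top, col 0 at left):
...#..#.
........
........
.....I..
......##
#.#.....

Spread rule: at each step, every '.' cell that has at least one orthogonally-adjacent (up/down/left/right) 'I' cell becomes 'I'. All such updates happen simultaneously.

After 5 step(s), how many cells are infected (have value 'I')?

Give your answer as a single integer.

Step 0 (initial): 1 infected
Step 1: +4 new -> 5 infected
Step 2: +7 new -> 12 infected
Step 3: +9 new -> 21 infected
Step 4: +8 new -> 29 infected
Step 5: +5 new -> 34 infected

Answer: 34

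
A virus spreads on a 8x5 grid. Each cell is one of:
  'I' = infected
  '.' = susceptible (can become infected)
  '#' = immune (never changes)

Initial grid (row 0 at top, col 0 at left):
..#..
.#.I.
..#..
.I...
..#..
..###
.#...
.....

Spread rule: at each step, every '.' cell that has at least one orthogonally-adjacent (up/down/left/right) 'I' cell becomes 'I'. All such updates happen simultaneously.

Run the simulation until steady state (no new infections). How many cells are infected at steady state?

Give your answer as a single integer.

Step 0 (initial): 2 infected
Step 1: +8 new -> 10 infected
Step 2: +6 new -> 16 infected
Step 3: +4 new -> 20 infected
Step 4: +3 new -> 23 infected
Step 5: +2 new -> 25 infected
Step 6: +1 new -> 26 infected
Step 7: +1 new -> 27 infected
Step 8: +2 new -> 29 infected
Step 9: +2 new -> 31 infected
Step 10: +1 new -> 32 infected
Step 11: +0 new -> 32 infected

Answer: 32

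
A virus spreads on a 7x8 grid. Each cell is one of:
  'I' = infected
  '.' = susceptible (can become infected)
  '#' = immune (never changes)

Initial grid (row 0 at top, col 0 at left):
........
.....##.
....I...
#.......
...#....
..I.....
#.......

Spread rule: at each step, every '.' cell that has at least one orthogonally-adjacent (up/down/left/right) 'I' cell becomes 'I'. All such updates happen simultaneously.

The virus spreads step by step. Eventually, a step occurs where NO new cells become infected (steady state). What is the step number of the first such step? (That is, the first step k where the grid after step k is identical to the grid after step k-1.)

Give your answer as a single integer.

Step 0 (initial): 2 infected
Step 1: +8 new -> 10 infected
Step 2: +13 new -> 23 infected
Step 3: +11 new -> 34 infected
Step 4: +9 new -> 43 infected
Step 5: +6 new -> 49 infected
Step 6: +2 new -> 51 infected
Step 7: +0 new -> 51 infected

Answer: 7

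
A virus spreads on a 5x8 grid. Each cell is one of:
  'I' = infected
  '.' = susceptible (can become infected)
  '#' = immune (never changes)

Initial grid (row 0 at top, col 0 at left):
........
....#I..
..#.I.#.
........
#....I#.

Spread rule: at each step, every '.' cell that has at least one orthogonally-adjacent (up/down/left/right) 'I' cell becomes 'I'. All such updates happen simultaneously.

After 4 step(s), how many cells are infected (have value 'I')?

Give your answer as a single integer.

Step 0 (initial): 3 infected
Step 1: +7 new -> 10 infected
Step 2: +7 new -> 17 infected
Step 3: +7 new -> 24 infected
Step 4: +5 new -> 29 infected

Answer: 29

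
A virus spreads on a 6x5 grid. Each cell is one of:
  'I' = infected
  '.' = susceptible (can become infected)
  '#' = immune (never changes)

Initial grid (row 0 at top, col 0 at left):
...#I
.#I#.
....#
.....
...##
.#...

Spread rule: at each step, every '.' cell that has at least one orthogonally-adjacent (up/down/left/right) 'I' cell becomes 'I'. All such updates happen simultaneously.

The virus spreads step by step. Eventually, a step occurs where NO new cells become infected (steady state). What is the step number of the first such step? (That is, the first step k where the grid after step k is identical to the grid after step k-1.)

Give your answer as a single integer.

Answer: 7

Derivation:
Step 0 (initial): 2 infected
Step 1: +3 new -> 5 infected
Step 2: +4 new -> 9 infected
Step 3: +5 new -> 14 infected
Step 4: +5 new -> 19 infected
Step 5: +2 new -> 21 infected
Step 6: +2 new -> 23 infected
Step 7: +0 new -> 23 infected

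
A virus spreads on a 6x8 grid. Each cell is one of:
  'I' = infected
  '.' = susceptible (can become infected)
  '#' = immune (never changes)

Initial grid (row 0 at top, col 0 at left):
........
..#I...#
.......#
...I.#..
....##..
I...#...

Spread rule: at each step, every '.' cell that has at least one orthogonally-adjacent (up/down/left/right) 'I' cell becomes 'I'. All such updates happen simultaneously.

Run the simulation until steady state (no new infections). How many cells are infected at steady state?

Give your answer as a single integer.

Answer: 41

Derivation:
Step 0 (initial): 3 infected
Step 1: +8 new -> 11 infected
Step 2: +11 new -> 22 infected
Step 3: +6 new -> 28 infected
Step 4: +5 new -> 33 infected
Step 5: +2 new -> 35 infected
Step 6: +2 new -> 37 infected
Step 7: +2 new -> 39 infected
Step 8: +2 new -> 41 infected
Step 9: +0 new -> 41 infected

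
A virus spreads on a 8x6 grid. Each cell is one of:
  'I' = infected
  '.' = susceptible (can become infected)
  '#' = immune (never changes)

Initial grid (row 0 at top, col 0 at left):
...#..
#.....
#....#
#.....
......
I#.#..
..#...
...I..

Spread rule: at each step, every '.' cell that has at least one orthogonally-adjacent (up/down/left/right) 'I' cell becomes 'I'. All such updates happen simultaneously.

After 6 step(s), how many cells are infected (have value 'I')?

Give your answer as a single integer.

Answer: 33

Derivation:
Step 0 (initial): 2 infected
Step 1: +5 new -> 7 infected
Step 2: +6 new -> 13 infected
Step 3: +4 new -> 17 infected
Step 4: +6 new -> 23 infected
Step 5: +5 new -> 28 infected
Step 6: +5 new -> 33 infected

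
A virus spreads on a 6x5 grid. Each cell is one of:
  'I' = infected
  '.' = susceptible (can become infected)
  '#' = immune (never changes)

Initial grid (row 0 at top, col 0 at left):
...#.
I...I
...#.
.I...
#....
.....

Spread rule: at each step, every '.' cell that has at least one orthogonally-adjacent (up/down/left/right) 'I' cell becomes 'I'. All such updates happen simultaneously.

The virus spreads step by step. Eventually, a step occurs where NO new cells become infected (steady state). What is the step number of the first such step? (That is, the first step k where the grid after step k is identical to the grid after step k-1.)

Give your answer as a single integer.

Step 0 (initial): 3 infected
Step 1: +10 new -> 13 infected
Step 2: +7 new -> 20 infected
Step 3: +5 new -> 25 infected
Step 4: +2 new -> 27 infected
Step 5: +0 new -> 27 infected

Answer: 5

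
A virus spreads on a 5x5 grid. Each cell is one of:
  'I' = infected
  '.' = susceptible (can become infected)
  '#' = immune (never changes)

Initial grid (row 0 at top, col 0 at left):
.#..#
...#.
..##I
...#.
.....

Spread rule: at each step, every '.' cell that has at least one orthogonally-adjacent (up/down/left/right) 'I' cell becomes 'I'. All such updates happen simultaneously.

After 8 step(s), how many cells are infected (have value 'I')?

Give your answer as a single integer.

Answer: 14

Derivation:
Step 0 (initial): 1 infected
Step 1: +2 new -> 3 infected
Step 2: +1 new -> 4 infected
Step 3: +1 new -> 5 infected
Step 4: +1 new -> 6 infected
Step 5: +2 new -> 8 infected
Step 6: +2 new -> 10 infected
Step 7: +2 new -> 12 infected
Step 8: +2 new -> 14 infected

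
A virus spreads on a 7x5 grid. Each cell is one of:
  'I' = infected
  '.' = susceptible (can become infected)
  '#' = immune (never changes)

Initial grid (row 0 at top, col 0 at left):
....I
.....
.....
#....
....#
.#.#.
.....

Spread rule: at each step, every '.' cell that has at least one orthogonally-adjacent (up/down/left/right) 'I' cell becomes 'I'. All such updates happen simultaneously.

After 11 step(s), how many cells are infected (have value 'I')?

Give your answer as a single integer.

Answer: 31

Derivation:
Step 0 (initial): 1 infected
Step 1: +2 new -> 3 infected
Step 2: +3 new -> 6 infected
Step 3: +4 new -> 10 infected
Step 4: +4 new -> 14 infected
Step 5: +4 new -> 18 infected
Step 6: +3 new -> 21 infected
Step 7: +2 new -> 23 infected
Step 8: +2 new -> 25 infected
Step 9: +3 new -> 28 infected
Step 10: +2 new -> 30 infected
Step 11: +1 new -> 31 infected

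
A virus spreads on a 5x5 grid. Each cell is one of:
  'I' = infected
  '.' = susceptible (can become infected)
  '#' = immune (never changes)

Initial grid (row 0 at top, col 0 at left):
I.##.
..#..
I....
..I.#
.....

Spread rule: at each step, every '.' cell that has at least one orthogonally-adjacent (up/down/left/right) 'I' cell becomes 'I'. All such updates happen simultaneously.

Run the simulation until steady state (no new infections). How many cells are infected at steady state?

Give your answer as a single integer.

Answer: 21

Derivation:
Step 0 (initial): 3 infected
Step 1: +8 new -> 11 infected
Step 2: +5 new -> 16 infected
Step 3: +3 new -> 19 infected
Step 4: +1 new -> 20 infected
Step 5: +1 new -> 21 infected
Step 6: +0 new -> 21 infected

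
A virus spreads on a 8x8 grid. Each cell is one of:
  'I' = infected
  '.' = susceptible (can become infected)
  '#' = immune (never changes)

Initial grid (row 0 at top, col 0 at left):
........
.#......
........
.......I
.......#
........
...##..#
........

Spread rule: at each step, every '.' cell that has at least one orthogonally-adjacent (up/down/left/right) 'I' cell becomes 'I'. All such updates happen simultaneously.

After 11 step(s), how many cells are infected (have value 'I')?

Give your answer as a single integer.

Answer: 59

Derivation:
Step 0 (initial): 1 infected
Step 1: +2 new -> 3 infected
Step 2: +4 new -> 7 infected
Step 3: +6 new -> 13 infected
Step 4: +8 new -> 21 infected
Step 5: +8 new -> 29 infected
Step 6: +8 new -> 37 infected
Step 7: +7 new -> 44 infected
Step 8: +6 new -> 50 infected
Step 9: +5 new -> 55 infected
Step 10: +3 new -> 58 infected
Step 11: +1 new -> 59 infected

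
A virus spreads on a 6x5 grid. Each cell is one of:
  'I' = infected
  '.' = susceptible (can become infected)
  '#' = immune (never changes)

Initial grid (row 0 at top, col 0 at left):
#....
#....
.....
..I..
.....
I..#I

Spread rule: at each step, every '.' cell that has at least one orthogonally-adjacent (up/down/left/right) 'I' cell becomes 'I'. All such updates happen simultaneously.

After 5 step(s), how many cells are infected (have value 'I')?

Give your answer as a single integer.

Step 0 (initial): 3 infected
Step 1: +7 new -> 10 infected
Step 2: +8 new -> 18 infected
Step 3: +5 new -> 23 infected
Step 4: +3 new -> 26 infected
Step 5: +1 new -> 27 infected

Answer: 27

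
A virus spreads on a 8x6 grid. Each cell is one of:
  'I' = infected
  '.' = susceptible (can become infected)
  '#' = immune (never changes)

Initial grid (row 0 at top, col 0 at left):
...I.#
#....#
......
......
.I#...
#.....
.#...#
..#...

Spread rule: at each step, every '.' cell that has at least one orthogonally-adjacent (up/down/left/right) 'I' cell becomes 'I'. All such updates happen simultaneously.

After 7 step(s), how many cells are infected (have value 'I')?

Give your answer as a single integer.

Answer: 37

Derivation:
Step 0 (initial): 2 infected
Step 1: +6 new -> 8 infected
Step 2: +8 new -> 16 infected
Step 3: +8 new -> 24 infected
Step 4: +5 new -> 29 infected
Step 5: +5 new -> 34 infected
Step 6: +2 new -> 36 infected
Step 7: +1 new -> 37 infected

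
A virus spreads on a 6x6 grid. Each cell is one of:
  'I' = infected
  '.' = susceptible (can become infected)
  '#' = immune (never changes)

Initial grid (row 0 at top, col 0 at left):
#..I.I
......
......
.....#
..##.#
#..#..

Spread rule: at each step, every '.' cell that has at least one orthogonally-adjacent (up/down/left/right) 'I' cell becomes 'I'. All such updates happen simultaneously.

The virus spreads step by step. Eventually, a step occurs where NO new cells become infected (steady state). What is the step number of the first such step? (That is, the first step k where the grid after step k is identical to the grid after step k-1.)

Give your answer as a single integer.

Answer: 9

Derivation:
Step 0 (initial): 2 infected
Step 1: +4 new -> 6 infected
Step 2: +5 new -> 11 infected
Step 3: +4 new -> 15 infected
Step 4: +4 new -> 19 infected
Step 5: +3 new -> 22 infected
Step 6: +3 new -> 25 infected
Step 7: +3 new -> 28 infected
Step 8: +1 new -> 29 infected
Step 9: +0 new -> 29 infected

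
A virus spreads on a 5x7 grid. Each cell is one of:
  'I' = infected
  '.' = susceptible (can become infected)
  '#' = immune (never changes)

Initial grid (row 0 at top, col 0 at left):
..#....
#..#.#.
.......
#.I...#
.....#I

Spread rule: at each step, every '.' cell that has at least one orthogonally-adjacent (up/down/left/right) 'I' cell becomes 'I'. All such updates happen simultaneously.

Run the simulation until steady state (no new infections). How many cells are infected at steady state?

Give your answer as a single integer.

Answer: 28

Derivation:
Step 0 (initial): 2 infected
Step 1: +4 new -> 6 infected
Step 2: +6 new -> 12 infected
Step 3: +6 new -> 18 infected
Step 4: +3 new -> 21 infected
Step 5: +3 new -> 24 infected
Step 6: +3 new -> 27 infected
Step 7: +1 new -> 28 infected
Step 8: +0 new -> 28 infected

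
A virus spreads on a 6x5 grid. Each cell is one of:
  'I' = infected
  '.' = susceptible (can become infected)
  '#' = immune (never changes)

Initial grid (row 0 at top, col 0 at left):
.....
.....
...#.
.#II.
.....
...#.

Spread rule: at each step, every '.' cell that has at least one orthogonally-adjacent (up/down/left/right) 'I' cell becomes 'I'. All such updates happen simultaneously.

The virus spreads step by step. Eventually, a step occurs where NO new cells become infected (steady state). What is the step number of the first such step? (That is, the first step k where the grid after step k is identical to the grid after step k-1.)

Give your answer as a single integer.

Step 0 (initial): 2 infected
Step 1: +4 new -> 6 infected
Step 2: +6 new -> 12 infected
Step 3: +8 new -> 20 infected
Step 4: +6 new -> 26 infected
Step 5: +1 new -> 27 infected
Step 6: +0 new -> 27 infected

Answer: 6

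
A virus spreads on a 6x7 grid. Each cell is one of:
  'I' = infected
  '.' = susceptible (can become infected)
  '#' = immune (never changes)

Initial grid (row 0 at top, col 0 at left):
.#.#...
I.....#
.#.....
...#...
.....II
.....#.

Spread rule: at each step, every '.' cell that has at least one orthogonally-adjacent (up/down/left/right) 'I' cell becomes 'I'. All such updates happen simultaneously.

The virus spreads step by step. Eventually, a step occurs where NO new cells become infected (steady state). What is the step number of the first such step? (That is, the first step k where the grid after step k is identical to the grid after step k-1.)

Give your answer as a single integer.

Step 0 (initial): 3 infected
Step 1: +7 new -> 10 infected
Step 2: +7 new -> 17 infected
Step 3: +9 new -> 26 infected
Step 4: +7 new -> 33 infected
Step 5: +3 new -> 36 infected
Step 6: +0 new -> 36 infected

Answer: 6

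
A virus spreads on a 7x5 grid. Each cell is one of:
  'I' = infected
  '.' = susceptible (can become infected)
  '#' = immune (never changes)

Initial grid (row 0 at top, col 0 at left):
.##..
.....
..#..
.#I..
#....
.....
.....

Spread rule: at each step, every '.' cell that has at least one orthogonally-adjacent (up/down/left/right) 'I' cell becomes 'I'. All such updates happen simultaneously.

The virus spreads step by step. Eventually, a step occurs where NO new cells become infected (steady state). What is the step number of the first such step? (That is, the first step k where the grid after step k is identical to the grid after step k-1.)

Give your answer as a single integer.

Step 0 (initial): 1 infected
Step 1: +2 new -> 3 infected
Step 2: +5 new -> 8 infected
Step 3: +6 new -> 14 infected
Step 4: +7 new -> 21 infected
Step 5: +4 new -> 25 infected
Step 6: +2 new -> 27 infected
Step 7: +2 new -> 29 infected
Step 8: +1 new -> 30 infected
Step 9: +0 new -> 30 infected

Answer: 9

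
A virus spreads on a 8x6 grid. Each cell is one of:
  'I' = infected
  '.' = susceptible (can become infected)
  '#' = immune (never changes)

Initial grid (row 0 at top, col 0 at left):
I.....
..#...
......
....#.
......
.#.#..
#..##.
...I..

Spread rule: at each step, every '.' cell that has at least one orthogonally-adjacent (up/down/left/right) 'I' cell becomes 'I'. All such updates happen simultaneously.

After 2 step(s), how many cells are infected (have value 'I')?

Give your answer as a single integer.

Step 0 (initial): 2 infected
Step 1: +4 new -> 6 infected
Step 2: +6 new -> 12 infected

Answer: 12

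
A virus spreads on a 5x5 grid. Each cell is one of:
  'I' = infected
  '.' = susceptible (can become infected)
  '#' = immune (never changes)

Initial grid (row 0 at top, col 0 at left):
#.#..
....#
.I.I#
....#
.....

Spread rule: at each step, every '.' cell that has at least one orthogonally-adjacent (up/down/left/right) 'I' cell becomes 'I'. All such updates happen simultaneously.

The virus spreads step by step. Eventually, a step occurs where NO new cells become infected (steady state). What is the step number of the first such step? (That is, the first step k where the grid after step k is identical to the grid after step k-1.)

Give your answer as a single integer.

Answer: 4

Derivation:
Step 0 (initial): 2 infected
Step 1: +6 new -> 8 infected
Step 2: +8 new -> 16 infected
Step 3: +4 new -> 20 infected
Step 4: +0 new -> 20 infected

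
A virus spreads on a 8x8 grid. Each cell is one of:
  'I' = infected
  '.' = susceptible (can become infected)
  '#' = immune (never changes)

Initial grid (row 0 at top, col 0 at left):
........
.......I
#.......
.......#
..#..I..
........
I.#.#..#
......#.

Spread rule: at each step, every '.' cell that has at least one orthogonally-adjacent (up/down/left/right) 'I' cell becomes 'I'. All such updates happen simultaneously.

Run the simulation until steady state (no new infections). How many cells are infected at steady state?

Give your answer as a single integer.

Answer: 56

Derivation:
Step 0 (initial): 3 infected
Step 1: +10 new -> 13 infected
Step 2: +14 new -> 27 infected
Step 3: +12 new -> 39 infected
Step 4: +8 new -> 47 infected
Step 5: +4 new -> 51 infected
Step 6: +2 new -> 53 infected
Step 7: +2 new -> 55 infected
Step 8: +1 new -> 56 infected
Step 9: +0 new -> 56 infected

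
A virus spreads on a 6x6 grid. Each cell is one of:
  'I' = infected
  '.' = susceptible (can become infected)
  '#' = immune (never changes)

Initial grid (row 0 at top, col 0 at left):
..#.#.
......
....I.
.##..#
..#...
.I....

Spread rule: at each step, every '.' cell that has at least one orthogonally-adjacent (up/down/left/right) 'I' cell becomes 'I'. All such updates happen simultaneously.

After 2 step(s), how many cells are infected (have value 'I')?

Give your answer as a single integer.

Step 0 (initial): 2 infected
Step 1: +7 new -> 9 infected
Step 2: +7 new -> 16 infected

Answer: 16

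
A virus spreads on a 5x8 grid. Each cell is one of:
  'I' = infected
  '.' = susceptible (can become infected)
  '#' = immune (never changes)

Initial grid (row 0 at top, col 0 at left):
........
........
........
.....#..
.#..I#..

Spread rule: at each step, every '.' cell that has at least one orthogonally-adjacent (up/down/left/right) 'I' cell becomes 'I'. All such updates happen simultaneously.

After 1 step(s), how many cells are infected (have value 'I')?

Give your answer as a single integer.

Answer: 3

Derivation:
Step 0 (initial): 1 infected
Step 1: +2 new -> 3 infected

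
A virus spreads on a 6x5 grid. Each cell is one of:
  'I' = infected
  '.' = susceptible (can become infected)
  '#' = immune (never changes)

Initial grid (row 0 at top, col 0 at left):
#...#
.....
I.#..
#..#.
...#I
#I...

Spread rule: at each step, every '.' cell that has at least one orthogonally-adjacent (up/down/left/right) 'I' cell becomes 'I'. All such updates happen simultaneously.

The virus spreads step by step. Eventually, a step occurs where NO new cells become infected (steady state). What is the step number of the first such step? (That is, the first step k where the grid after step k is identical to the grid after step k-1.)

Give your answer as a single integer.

Step 0 (initial): 3 infected
Step 1: +6 new -> 9 infected
Step 2: +6 new -> 15 infected
Step 3: +5 new -> 20 infected
Step 4: +2 new -> 22 infected
Step 5: +1 new -> 23 infected
Step 6: +0 new -> 23 infected

Answer: 6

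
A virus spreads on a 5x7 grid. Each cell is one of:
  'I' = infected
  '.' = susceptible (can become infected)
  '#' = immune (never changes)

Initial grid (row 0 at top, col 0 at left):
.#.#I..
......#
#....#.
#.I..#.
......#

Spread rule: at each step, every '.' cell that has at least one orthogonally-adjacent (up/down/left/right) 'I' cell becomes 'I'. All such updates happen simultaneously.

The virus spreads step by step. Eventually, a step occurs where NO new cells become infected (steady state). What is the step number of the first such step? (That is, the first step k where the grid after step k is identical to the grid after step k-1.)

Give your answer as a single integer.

Step 0 (initial): 2 infected
Step 1: +6 new -> 8 infected
Step 2: +10 new -> 18 infected
Step 3: +4 new -> 22 infected
Step 4: +2 new -> 24 infected
Step 5: +1 new -> 25 infected
Step 6: +0 new -> 25 infected

Answer: 6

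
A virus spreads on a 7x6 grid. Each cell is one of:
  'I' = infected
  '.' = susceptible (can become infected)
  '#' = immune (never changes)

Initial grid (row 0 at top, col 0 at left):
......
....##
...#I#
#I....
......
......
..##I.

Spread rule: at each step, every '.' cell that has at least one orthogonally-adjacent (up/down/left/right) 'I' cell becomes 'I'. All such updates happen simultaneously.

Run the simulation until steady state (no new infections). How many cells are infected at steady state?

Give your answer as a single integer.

Step 0 (initial): 3 infected
Step 1: +6 new -> 9 infected
Step 2: +11 new -> 20 infected
Step 3: +8 new -> 28 infected
Step 4: +4 new -> 32 infected
Step 5: +1 new -> 33 infected
Step 6: +1 new -> 34 infected
Step 7: +1 new -> 35 infected
Step 8: +0 new -> 35 infected

Answer: 35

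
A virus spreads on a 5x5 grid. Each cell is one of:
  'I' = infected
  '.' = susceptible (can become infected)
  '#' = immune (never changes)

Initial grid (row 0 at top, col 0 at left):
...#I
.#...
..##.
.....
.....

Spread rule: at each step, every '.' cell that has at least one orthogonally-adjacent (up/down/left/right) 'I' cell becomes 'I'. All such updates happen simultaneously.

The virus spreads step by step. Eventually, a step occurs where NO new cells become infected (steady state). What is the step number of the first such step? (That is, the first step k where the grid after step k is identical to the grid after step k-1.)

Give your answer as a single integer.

Answer: 9

Derivation:
Step 0 (initial): 1 infected
Step 1: +1 new -> 2 infected
Step 2: +2 new -> 4 infected
Step 3: +2 new -> 6 infected
Step 4: +3 new -> 9 infected
Step 5: +3 new -> 12 infected
Step 6: +3 new -> 15 infected
Step 7: +4 new -> 19 infected
Step 8: +2 new -> 21 infected
Step 9: +0 new -> 21 infected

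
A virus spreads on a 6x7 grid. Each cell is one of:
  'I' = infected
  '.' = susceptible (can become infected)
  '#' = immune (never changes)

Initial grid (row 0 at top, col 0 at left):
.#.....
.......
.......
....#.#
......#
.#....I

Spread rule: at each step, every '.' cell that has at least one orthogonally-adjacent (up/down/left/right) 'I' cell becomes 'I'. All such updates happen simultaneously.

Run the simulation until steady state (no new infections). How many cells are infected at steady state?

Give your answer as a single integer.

Answer: 37

Derivation:
Step 0 (initial): 1 infected
Step 1: +1 new -> 2 infected
Step 2: +2 new -> 4 infected
Step 3: +3 new -> 7 infected
Step 4: +3 new -> 10 infected
Step 5: +5 new -> 15 infected
Step 6: +6 new -> 21 infected
Step 7: +6 new -> 27 infected
Step 8: +5 new -> 32 infected
Step 9: +3 new -> 35 infected
Step 10: +1 new -> 36 infected
Step 11: +1 new -> 37 infected
Step 12: +0 new -> 37 infected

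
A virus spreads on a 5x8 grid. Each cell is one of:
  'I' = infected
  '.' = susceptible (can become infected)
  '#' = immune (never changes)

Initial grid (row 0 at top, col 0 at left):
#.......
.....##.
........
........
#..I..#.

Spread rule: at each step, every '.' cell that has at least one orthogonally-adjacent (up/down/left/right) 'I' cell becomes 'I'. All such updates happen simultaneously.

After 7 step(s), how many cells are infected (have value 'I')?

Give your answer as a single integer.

Answer: 34

Derivation:
Step 0 (initial): 1 infected
Step 1: +3 new -> 4 infected
Step 2: +5 new -> 9 infected
Step 3: +5 new -> 14 infected
Step 4: +7 new -> 21 infected
Step 5: +6 new -> 27 infected
Step 6: +5 new -> 32 infected
Step 7: +2 new -> 34 infected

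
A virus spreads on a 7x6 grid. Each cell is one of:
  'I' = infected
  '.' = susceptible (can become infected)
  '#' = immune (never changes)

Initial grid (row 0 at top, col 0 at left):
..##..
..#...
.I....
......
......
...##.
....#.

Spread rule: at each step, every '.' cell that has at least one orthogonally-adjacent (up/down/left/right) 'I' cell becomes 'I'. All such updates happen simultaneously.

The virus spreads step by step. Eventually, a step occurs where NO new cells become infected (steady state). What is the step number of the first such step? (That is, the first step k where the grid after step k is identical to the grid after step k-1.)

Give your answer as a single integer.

Step 0 (initial): 1 infected
Step 1: +4 new -> 5 infected
Step 2: +6 new -> 11 infected
Step 3: +7 new -> 18 infected
Step 4: +7 new -> 25 infected
Step 5: +6 new -> 31 infected
Step 6: +3 new -> 34 infected
Step 7: +1 new -> 35 infected
Step 8: +1 new -> 36 infected
Step 9: +0 new -> 36 infected

Answer: 9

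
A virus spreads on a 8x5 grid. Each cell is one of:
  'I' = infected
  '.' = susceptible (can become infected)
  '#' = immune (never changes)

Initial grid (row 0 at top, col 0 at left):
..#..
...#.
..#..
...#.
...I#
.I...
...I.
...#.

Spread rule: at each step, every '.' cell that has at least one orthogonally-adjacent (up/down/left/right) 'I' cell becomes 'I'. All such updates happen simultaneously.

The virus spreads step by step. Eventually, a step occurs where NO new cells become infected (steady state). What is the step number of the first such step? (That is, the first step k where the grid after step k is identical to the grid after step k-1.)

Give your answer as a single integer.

Step 0 (initial): 3 infected
Step 1: +8 new -> 11 infected
Step 2: +8 new -> 19 infected
Step 3: +3 new -> 22 infected
Step 4: +2 new -> 24 infected
Step 5: +3 new -> 27 infected
Step 6: +1 new -> 28 infected
Step 7: +0 new -> 28 infected

Answer: 7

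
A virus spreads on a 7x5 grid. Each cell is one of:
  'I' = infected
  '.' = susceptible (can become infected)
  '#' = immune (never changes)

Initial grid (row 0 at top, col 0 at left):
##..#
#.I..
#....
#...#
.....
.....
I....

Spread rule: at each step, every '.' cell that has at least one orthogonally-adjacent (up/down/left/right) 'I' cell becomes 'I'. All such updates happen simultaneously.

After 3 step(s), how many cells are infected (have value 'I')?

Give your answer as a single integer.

Answer: 23

Derivation:
Step 0 (initial): 2 infected
Step 1: +6 new -> 8 infected
Step 2: +8 new -> 16 infected
Step 3: +7 new -> 23 infected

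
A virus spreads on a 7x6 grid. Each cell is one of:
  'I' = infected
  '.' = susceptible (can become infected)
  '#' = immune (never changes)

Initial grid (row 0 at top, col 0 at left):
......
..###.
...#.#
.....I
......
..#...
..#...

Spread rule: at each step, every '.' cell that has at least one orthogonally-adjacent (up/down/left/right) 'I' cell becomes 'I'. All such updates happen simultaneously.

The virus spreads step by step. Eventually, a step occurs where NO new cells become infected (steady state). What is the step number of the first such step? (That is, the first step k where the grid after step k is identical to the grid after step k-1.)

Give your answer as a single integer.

Answer: 13

Derivation:
Step 0 (initial): 1 infected
Step 1: +2 new -> 3 infected
Step 2: +4 new -> 7 infected
Step 3: +4 new -> 11 infected
Step 4: +5 new -> 16 infected
Step 5: +4 new -> 20 infected
Step 6: +4 new -> 24 infected
Step 7: +4 new -> 28 infected
Step 8: +3 new -> 31 infected
Step 9: +1 new -> 32 infected
Step 10: +1 new -> 33 infected
Step 11: +1 new -> 34 infected
Step 12: +1 new -> 35 infected
Step 13: +0 new -> 35 infected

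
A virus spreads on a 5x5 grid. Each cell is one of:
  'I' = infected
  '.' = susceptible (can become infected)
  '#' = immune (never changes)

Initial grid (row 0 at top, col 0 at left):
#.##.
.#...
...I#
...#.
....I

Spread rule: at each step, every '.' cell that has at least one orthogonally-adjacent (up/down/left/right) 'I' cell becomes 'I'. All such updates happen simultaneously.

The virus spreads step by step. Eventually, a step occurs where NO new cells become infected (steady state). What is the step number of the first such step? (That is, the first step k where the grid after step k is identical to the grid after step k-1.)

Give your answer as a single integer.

Answer: 5

Derivation:
Step 0 (initial): 2 infected
Step 1: +4 new -> 6 infected
Step 2: +5 new -> 11 infected
Step 3: +4 new -> 15 infected
Step 4: +3 new -> 18 infected
Step 5: +0 new -> 18 infected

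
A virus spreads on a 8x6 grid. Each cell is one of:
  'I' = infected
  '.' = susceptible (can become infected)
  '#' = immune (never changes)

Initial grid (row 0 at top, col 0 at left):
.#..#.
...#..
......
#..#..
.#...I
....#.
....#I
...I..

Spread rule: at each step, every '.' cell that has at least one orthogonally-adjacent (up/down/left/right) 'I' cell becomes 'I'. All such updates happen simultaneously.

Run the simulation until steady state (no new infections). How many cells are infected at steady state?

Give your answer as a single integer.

Step 0 (initial): 3 infected
Step 1: +7 new -> 10 infected
Step 2: +6 new -> 16 infected
Step 3: +6 new -> 22 infected
Step 4: +6 new -> 28 infected
Step 5: +3 new -> 31 infected
Step 6: +3 new -> 34 infected
Step 7: +3 new -> 37 infected
Step 8: +2 new -> 39 infected
Step 9: +1 new -> 40 infected
Step 10: +0 new -> 40 infected

Answer: 40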